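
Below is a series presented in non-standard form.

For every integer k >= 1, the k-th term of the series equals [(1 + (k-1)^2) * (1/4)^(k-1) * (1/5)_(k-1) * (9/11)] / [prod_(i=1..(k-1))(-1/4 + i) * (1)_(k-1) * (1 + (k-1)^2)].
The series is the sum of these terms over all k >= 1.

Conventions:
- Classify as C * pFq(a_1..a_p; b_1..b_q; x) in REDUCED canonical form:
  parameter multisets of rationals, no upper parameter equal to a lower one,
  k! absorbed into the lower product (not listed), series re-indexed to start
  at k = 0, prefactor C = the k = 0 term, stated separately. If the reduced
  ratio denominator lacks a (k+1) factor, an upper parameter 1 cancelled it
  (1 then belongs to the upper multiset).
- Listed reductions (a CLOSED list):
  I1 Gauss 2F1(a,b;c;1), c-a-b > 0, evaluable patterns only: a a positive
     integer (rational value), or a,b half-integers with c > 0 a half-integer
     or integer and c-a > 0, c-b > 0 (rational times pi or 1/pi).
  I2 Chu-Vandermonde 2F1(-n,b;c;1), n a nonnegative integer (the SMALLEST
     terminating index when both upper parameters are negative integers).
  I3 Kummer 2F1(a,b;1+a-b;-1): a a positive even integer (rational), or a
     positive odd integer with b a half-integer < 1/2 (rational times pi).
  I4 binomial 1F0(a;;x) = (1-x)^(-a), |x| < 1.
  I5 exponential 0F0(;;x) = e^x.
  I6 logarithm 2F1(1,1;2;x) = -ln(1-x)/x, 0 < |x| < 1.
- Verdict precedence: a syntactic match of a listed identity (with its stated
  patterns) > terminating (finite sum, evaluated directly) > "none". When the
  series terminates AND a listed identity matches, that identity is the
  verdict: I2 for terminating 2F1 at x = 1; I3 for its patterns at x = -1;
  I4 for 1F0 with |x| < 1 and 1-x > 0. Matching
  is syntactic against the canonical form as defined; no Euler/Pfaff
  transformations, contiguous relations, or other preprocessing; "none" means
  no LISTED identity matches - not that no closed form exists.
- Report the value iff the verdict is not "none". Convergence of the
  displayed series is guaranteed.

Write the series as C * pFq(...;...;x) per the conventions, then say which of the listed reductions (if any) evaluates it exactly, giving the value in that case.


Canonical form: C = 9/11 times 1F1 with upper {1/5}, lower {3/4}, x = 1/4. Verdict: none - this 1F1 at x = 1/4 matches no listed pattern, and upper {1/5} holds no stopper.

The tell: t_0 being 9/11, the lower running product (prefactor 9/11) is a rising factorial.
Ratio: r(k) = (1/4) * (k+1/5) / [(k+3/4) (k+1)] - poly over poly, x = (1/4) from leading terms; C = 9/11 at k = 0.


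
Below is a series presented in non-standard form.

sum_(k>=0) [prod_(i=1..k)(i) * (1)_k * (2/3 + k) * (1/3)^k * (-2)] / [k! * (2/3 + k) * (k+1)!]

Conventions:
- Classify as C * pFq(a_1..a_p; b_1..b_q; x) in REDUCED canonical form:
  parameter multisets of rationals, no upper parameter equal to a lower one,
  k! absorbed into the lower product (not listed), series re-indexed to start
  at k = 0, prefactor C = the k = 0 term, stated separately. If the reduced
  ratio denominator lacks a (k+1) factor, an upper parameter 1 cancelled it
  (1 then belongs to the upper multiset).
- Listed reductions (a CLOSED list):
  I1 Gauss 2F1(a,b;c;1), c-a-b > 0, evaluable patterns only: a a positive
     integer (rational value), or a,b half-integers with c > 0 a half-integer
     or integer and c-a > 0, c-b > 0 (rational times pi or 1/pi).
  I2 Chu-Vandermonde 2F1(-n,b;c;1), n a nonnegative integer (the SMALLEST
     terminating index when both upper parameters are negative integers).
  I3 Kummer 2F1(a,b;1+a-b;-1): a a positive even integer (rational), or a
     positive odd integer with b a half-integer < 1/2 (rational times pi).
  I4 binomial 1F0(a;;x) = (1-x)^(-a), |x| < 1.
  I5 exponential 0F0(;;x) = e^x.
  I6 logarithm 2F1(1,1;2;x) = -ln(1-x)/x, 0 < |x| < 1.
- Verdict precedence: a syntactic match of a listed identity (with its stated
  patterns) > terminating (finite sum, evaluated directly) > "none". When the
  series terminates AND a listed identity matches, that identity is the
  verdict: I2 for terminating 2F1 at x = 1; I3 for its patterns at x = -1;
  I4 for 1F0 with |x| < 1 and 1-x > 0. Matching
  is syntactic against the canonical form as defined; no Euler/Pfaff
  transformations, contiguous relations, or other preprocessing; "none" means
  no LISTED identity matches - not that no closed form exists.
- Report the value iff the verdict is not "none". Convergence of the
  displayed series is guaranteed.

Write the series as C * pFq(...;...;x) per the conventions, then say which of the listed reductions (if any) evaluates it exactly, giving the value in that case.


First insight: t_0 being -2, striking the common factor k + 2/3 reduces the term (prefactor -2).
Term ratio: r(k) = (1/3) * (k+1) (k+1) / [(k+2) (k+1)] - poly over poly, x = (1/3) from leading terms; C = -2 at k = 0.

With C = -2: the canonical form is 2F1(1, 1; 2; 1/3). Verdict: logarithm (I6) applies (the logarithm: parameters (1,1;2), x = 1/3). Value: 6 * ln(2/3).


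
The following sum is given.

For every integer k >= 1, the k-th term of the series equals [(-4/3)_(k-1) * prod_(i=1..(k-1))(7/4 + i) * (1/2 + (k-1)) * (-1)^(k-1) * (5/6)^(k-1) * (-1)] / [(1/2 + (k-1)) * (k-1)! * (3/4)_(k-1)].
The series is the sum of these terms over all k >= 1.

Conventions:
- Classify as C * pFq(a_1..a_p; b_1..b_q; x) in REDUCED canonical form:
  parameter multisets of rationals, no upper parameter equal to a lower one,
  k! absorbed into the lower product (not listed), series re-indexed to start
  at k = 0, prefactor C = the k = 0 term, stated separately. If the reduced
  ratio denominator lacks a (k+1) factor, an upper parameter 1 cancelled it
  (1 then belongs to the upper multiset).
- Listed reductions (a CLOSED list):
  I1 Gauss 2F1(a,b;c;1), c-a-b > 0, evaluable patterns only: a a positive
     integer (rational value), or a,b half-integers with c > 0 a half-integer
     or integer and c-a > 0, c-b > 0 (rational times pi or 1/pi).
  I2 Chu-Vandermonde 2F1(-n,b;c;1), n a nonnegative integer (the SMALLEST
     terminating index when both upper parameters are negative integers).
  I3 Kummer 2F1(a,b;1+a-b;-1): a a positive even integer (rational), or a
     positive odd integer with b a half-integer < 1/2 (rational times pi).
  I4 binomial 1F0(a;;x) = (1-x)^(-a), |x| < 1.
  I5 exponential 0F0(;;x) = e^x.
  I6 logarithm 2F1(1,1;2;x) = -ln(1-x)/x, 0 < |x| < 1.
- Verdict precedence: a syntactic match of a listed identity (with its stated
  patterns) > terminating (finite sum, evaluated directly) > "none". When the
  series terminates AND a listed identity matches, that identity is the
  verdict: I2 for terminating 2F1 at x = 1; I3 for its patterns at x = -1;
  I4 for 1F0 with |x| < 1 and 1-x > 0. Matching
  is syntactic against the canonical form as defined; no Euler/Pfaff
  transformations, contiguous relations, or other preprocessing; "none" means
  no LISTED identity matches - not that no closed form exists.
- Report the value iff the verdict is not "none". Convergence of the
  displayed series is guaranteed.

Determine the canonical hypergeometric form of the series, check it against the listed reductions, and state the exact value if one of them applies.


Key step: t_0 = -1 here, and the (-1)^k factor (C = -1, x = -5/6) folds into the argument's sign.
Term ratio: r(k) = (-5/6) * (k-4/3) (k+11/4) / [(k+3/4) (k+1)] - rational; roots negated = parameters, x = (-5/6), C = -1.

The series (x = -5/6) is 2F1: upper {-4/3, 11/4}, lower {3/4}, prefactor -1. Verdict: none (x = -5/6): each listed identity misses the multisets {-4/3, 11/4} ; {3/4}.


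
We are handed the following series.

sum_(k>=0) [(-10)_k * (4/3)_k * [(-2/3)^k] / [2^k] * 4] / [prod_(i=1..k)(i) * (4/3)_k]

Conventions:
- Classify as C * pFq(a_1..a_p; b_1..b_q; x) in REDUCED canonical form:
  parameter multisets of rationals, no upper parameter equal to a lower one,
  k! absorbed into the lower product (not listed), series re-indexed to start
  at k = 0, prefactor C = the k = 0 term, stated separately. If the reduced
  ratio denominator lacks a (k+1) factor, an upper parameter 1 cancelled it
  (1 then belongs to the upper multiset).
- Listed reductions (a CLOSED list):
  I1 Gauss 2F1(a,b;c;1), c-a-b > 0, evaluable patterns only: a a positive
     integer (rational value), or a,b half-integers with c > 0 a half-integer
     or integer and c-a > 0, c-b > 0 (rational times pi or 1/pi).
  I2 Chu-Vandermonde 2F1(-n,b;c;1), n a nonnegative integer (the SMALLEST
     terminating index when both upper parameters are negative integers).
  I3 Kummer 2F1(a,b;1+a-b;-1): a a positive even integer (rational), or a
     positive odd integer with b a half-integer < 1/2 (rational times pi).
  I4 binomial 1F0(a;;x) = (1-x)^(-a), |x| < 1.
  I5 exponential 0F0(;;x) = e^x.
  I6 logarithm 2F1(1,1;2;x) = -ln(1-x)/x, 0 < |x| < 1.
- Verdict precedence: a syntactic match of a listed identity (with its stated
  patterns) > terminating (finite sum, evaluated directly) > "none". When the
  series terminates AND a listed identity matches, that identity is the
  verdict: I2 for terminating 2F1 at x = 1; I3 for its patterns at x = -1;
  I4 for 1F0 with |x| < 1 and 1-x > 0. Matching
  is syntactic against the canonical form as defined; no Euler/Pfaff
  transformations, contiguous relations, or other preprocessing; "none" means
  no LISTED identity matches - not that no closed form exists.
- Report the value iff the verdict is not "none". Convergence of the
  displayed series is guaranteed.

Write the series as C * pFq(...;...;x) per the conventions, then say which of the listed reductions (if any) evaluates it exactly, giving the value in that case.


Canonical form: C = 4 times 1F0 with upper {-10}, lower {-}, x = -1/3. Verdict: the binomial series (I4) fires (the 1F0 binomial series: exponent 10, x = -1/3). Sum: 4194304/59049.

Key step: t_0 being 4, the two k-th powers (prefactor 4) combine into one argument.
Adjacent-term ratio: r(k) = (-1/3) * (k-10) / [(k+1)] - rational in k, leading ratio (-1/3); with t_0 = 4, classification follows.


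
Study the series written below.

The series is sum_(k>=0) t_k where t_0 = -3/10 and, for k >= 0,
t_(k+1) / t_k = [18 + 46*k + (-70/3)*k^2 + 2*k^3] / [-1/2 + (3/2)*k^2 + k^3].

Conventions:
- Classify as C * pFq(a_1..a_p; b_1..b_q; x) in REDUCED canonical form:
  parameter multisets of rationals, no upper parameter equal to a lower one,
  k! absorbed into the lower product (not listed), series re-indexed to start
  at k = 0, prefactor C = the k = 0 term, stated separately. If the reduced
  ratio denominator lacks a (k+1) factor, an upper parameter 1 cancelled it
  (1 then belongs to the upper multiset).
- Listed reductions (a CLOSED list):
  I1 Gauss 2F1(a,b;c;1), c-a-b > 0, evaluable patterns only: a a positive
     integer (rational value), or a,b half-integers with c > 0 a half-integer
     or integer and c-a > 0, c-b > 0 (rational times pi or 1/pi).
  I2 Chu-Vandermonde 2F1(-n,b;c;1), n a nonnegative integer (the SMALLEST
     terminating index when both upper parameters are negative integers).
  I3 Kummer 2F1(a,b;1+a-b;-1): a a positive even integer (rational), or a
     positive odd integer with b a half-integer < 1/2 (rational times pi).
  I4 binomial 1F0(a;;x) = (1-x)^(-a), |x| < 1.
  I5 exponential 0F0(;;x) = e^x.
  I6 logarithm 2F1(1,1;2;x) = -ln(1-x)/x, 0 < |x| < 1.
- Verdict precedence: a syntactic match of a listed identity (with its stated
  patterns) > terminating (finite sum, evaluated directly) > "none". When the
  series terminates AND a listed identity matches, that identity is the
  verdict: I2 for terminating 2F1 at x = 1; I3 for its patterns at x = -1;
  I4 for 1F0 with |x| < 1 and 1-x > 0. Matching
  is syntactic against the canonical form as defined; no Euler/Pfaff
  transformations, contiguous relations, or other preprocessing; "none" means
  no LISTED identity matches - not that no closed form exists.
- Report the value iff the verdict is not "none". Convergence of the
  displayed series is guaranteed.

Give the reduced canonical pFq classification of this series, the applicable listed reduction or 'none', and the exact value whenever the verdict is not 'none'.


Prefactor -3/10, argument 2: 3F2 with upper {-9, -3, 1/3} over lower {-1/2, 1}. Verdict: terminating - the sum ends at index 3 because -3 is a negative integer; exact evaluation follows. Value: 71857/90.

Key step: x = 2 and roots of the ratio polynomials (prefactor -3/10) are the negated parameters.
Term ratio: r(k) = 2 * (k-9) (k-3) (k+1/3) / [(k-1/2) (k+1) (k+1)] - rational; roots negated = parameters, x = 2, C = -3/10.


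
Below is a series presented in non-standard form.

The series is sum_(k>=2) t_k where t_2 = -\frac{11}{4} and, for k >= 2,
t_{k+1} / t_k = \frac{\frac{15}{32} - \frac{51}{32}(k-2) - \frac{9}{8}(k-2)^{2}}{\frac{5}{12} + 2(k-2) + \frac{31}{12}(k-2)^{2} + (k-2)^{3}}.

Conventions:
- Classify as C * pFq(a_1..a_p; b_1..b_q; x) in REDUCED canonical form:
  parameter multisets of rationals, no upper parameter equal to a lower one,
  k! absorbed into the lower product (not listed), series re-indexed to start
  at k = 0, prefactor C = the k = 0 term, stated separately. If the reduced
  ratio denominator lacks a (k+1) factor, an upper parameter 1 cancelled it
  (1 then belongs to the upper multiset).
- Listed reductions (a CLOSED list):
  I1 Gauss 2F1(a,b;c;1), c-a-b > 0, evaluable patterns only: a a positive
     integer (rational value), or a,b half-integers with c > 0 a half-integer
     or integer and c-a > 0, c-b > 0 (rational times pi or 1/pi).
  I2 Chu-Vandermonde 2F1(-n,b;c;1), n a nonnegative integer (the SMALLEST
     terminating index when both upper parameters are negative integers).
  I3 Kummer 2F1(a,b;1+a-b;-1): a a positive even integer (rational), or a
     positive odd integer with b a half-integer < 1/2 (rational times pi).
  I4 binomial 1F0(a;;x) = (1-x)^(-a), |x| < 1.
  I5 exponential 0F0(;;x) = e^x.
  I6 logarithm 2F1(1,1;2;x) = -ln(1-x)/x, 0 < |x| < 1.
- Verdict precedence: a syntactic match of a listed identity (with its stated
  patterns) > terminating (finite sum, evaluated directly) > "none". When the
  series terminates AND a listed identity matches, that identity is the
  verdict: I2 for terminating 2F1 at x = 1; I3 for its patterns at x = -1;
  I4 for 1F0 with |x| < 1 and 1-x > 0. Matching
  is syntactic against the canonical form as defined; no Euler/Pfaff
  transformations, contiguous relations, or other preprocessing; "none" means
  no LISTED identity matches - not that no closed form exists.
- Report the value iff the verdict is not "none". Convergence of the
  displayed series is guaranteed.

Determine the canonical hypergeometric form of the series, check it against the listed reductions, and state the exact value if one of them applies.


At argument -\frac{9}{8}: a 2F2 with upper {-\frac{1}{4}, \frac{5}{3}}, lower {\frac{1}{3}, \frac{5}{4}}, scaled by C = -\frac{11}{4}. Verdict: none. No listed pattern accepts 2F2(-\frac{1}{4}, \frac{5}{3}; \frac{1}{3}, \frac{5}{4}; -\frac{9}{8}).

Structural cue: from the first term -\frac{11}{4}: factor the ratio over Q (C = -11/4, x = -9/8): negated roots = parameters.
Consecutive-term ratio: r(k) = -\frac{9}{8} * (k-\frac{1}{4}) (k+\frac{5}{3}) / [(k+\frac{1}{3}) (k+\frac{5}{4}) (k+1)] - rational in k, leading ratio -\frac{9}{8}; with t_0 = -\frac{11}{4}, classification follows.


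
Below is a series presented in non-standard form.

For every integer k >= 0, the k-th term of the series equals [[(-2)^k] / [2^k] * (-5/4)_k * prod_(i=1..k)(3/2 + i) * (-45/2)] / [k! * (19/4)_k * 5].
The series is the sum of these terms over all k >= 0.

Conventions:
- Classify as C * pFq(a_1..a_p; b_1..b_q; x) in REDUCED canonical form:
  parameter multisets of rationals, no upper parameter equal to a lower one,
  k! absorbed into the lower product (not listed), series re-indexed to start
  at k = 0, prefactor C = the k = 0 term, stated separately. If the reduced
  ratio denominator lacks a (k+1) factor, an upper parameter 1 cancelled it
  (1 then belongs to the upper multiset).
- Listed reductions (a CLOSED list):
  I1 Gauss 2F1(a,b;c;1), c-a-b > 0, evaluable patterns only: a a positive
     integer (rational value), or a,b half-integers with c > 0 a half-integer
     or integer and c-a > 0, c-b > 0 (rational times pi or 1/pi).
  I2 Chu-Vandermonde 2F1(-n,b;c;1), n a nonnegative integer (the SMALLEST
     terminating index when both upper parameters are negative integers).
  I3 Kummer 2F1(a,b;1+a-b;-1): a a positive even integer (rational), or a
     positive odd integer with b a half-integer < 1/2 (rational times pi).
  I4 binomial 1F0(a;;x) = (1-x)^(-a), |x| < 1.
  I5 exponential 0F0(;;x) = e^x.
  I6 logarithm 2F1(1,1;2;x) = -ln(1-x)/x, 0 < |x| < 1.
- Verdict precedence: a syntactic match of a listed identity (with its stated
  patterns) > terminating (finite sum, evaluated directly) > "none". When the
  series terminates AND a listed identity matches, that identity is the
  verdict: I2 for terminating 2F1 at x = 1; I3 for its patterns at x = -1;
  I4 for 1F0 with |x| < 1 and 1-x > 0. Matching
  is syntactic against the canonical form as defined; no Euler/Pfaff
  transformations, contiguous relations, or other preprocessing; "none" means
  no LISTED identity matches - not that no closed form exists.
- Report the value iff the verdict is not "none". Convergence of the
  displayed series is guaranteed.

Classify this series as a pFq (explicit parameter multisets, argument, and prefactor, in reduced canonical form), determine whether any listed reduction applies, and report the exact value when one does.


Key observation: t_0 = -9/2 here, and the two k-th powers (C = -9/2) combine into one argument.
Adjacent-term ratio: r(k) = (-1) * (k-5/4) (k+5/2) / [(k+19/4) (k+1)] - rational in k. x = (-1); t_0 = -9/2; negate the roots.

Prefactor -9/2, argument -1: 2F1 with upper {-5/4, 5/2} over lower {19/4}. Verdict: none - at argument -1 the multisets {-5/4, 5/2} ; {19/4} match no listed identity.


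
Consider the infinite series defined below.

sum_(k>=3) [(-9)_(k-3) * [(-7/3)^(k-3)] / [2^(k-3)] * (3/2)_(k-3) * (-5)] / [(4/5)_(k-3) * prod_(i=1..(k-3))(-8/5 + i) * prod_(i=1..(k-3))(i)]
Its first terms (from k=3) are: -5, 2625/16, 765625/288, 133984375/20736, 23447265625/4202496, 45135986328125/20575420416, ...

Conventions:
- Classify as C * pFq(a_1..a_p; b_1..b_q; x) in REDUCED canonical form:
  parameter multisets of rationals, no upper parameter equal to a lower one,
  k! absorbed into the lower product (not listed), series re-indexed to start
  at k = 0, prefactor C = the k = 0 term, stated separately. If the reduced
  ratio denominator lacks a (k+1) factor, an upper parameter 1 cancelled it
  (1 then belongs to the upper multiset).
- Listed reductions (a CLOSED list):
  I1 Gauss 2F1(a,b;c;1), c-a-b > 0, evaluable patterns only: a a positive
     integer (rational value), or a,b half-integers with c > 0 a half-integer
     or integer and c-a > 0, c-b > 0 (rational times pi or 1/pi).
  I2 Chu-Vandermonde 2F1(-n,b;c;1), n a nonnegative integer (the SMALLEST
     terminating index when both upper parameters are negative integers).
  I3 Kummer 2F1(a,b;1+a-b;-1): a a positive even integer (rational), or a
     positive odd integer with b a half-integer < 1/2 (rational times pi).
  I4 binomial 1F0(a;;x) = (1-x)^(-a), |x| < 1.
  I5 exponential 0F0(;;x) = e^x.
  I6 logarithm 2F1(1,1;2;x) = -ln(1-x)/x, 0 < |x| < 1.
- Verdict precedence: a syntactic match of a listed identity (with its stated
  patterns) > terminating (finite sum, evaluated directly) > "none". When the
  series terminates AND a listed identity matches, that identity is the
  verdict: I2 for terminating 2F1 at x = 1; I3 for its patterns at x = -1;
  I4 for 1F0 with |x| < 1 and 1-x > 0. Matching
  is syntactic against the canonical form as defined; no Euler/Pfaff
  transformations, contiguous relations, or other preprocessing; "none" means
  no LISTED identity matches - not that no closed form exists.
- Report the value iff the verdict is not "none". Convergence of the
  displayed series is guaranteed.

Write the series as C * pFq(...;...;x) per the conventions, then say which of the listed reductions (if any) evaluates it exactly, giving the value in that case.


x = -7/6 here; the reduced form reads 2F2, upper {-9, 3/2}, lower {-3/5, 4/5}, C = -5. Verdict: terminating at k = 9: the factor (-9)_k kills every later term; summing the 10 survivors is exact. Hence: 373492357507596147190466747215/21302043186471090606047232.

Key step: t_0 = -5 here, and the two k-th powers (prefactor -5) combine into one argument.
Term ratio: r(k) = (-7/6) * (k-9) (k+3/2) / [(k-3/5) (k+4/5) (k+1)] - rational in k. x = (-7/6); t_0 = -5; negate the roots.


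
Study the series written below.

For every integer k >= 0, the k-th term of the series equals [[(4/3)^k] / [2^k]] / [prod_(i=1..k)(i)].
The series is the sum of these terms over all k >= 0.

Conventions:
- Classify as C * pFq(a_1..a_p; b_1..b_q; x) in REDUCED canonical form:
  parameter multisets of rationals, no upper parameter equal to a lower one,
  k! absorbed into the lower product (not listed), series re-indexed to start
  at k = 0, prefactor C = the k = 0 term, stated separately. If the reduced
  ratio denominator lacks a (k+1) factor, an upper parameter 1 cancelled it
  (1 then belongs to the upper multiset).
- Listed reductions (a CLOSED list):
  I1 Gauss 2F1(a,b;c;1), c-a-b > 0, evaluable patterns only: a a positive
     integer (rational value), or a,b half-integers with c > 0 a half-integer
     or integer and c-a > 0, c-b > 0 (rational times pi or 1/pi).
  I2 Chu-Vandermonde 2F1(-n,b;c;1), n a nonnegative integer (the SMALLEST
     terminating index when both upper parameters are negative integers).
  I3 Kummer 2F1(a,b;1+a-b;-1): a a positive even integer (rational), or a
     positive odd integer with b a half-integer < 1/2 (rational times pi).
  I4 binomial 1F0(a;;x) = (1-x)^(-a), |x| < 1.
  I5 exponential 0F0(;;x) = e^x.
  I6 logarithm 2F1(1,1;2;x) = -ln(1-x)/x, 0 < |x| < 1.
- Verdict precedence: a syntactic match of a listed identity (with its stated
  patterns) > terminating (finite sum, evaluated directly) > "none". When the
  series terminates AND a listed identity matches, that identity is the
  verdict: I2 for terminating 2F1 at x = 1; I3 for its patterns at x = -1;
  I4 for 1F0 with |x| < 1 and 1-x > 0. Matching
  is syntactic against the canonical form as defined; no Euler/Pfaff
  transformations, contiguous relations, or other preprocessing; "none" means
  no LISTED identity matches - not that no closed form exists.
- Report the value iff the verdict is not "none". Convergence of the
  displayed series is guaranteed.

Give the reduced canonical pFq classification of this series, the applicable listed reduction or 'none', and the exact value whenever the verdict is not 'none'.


Canonical form: C = 1 times 0F0 with upper {-}, lower {-}, x = 2/3. Verdict (x = 2/3): exponential (I5) applies (the 0F0 exponential series at x = 2/3). Exact value: e^(2/3).

Structural cue: t_0 = 1 here, and the two k-th powers (C = 1, x = 2/3) combine into one argument.
Adjacent-term ratio: r(k) = (2/3) * 1 / [(k+1)] - rational in k. x = (2/3); t_0 = 1; negate the roots.


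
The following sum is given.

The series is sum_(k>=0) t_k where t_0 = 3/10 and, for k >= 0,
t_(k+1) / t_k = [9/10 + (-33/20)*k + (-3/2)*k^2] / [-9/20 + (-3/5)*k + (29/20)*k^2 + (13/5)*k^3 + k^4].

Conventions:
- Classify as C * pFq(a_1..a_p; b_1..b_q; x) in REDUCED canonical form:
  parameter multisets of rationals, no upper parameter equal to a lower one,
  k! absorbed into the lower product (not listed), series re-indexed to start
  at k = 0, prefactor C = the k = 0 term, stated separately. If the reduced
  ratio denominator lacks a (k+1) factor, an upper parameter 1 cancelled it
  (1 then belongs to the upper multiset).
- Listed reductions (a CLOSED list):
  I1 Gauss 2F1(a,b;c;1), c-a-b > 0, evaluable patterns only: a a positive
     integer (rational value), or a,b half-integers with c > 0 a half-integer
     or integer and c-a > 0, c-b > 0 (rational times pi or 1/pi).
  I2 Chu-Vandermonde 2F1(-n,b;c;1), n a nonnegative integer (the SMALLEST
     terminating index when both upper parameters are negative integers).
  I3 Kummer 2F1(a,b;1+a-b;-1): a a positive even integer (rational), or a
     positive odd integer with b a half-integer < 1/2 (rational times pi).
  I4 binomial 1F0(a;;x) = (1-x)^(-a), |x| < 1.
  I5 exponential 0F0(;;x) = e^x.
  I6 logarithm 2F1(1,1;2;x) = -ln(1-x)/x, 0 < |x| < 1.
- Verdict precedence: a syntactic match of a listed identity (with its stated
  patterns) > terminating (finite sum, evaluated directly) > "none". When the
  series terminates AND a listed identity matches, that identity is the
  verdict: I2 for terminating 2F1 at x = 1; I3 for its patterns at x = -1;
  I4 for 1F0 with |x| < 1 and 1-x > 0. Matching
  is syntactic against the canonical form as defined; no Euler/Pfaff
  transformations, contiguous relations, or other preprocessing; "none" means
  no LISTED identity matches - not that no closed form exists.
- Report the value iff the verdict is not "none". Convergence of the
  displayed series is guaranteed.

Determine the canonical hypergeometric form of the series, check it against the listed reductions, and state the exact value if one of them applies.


Canonical form: C = 3/10 times 1F2 with upper {-2/5}, lower {-1/2, 3/5}, x = -3/2. Verdict: none - at argument -3/2 the multisets {-2/5} ; {-1/2, 3/5} match no listed identity.

Key step: with t_0 = 3/10, the ratio is unreduced: k + 3/2 divides both sides (prefactor 3/10).
Adjacent-term ratio: r(k) = (-3/2) * (k-2/5) / [(k-1/2) (k+3/5) (k+1)] - rational in k. x = (-3/2); t_0 = 3/10; negate the roots.


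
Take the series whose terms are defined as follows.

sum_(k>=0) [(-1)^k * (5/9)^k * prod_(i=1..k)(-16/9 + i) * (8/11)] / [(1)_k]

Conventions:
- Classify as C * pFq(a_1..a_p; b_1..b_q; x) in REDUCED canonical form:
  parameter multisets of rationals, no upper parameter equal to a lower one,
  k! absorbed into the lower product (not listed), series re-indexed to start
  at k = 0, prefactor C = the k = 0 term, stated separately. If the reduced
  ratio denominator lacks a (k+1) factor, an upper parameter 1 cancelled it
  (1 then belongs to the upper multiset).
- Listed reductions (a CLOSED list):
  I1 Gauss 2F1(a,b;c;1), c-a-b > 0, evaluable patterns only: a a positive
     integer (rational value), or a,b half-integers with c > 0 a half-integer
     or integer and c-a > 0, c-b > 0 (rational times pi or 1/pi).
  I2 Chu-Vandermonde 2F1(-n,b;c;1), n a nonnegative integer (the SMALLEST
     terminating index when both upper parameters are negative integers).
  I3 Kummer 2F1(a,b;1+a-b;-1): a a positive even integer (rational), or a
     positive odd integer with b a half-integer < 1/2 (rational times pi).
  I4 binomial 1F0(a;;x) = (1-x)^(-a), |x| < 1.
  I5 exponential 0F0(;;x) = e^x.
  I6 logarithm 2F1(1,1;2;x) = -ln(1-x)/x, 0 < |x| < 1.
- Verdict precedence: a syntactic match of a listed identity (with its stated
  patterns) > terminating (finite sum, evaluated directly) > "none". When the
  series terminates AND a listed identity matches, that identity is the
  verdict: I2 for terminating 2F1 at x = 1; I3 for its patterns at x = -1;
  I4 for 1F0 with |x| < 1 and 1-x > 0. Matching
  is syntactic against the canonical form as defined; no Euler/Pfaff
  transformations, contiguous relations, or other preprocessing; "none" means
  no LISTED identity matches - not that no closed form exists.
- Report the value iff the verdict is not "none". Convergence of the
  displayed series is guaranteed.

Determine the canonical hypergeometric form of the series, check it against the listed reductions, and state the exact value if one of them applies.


Prefactor 8/11, argument -5/9: 1F0 with upper {-7/9} over lower {-}. Verdict at x = -5/9: the binomial series (I4) matches (the 1F0 binomial series: exponent 7/9, x = -5/9). Its exact value is (8/11) * (14/9)^(7/9).

First insight: x = (-5/9) and the (-1)^k factor (C = 8/11, x = -5/9) folds into the argument's sign.
Step ratio: r(k) = (-5/9) * (k-7/9) / [(k+1)] - rational in k. x = (-5/9); t_0 = 8/11; negate the roots.


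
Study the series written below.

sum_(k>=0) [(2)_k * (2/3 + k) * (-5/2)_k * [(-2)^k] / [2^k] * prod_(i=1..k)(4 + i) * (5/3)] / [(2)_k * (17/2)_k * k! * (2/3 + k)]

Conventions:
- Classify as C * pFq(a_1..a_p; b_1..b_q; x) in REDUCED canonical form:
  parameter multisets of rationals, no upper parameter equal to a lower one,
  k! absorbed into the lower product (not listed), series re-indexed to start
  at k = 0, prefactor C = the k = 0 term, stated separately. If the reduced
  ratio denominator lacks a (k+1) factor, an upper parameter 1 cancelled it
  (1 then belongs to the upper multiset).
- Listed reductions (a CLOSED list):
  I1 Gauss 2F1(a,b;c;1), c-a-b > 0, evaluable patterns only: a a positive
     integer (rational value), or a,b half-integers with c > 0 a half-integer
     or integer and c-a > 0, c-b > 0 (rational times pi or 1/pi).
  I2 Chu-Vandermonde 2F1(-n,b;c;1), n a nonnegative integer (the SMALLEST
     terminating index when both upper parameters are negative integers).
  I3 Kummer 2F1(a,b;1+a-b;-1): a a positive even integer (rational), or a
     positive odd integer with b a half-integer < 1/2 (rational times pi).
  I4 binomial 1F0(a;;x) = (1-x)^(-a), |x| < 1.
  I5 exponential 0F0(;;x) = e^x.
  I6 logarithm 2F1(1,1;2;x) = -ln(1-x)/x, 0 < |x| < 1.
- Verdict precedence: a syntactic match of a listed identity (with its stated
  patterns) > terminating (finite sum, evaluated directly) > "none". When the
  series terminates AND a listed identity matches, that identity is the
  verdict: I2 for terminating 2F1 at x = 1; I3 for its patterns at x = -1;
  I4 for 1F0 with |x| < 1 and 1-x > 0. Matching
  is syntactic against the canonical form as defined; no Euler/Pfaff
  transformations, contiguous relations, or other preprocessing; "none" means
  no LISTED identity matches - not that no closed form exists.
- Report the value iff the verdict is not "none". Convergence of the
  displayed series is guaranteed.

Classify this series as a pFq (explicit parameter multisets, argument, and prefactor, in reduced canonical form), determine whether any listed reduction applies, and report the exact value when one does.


The series (x = -1) is 2F1: upper {-5/2, 5}, lower {17/2}, prefactor 5/3. Verdict: the Kummer evaluation I3 matches (x = -1; c = 17/2 equals 1+a-b for upper {-5/2, 5}: listed pattern). Sum: (225225/131072) * pi.

Structural cue: t_0 = 5/3 here, and the two k-th powers (C = 5/3, x = -1) combine into one argument.
Ratio: r(k) = (-1) * (k-5/2) (k+5) / [(k+17/2) (k+1)] - rational in k. x = (-1); t_0 = 5/3; negate the roots.


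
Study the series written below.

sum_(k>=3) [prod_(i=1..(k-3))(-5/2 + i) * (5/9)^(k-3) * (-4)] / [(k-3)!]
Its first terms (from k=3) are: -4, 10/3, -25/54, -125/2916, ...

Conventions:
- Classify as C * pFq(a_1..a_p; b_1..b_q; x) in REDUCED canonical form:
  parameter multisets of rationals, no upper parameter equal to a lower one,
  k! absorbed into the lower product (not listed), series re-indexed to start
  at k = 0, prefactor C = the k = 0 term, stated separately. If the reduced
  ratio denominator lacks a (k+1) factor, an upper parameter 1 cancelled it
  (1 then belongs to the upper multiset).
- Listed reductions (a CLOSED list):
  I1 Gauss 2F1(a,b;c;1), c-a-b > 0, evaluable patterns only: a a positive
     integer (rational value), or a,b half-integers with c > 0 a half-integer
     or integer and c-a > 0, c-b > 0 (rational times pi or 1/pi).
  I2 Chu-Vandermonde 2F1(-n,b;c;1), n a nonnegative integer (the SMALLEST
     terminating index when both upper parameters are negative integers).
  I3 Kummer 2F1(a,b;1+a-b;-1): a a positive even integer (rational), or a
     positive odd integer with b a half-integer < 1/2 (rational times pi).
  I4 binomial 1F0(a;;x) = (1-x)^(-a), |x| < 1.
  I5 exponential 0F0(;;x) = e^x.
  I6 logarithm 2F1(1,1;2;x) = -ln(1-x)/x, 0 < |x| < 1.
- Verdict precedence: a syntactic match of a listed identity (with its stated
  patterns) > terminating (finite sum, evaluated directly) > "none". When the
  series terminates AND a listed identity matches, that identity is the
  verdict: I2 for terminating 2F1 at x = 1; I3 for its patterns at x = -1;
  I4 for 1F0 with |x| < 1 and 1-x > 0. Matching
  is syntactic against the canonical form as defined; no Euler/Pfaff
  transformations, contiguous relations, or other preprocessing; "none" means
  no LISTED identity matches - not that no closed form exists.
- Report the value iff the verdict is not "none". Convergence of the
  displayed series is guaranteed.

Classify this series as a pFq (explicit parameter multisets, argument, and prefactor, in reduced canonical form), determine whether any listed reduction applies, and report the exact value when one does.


Classification (C = -4): 1F0 with upper {-3/2}, lower {-}, argument x = 5/9. Verdict: the I4 binomial reduction matches (the 1F0 binomial series: exponent 3/2, x = 5/9). Value: (-4) * (4/9)^(3/2).

Key observation: t_0 being -4, the running product (C = -4, x = 5/9) telescopes to a rising factorial.
Adjacent-term ratio: r(k) = (5/9) * (k-3/2) / [(k+1)] ; factor over Q: parameters, x = (5/9), and C = -4.


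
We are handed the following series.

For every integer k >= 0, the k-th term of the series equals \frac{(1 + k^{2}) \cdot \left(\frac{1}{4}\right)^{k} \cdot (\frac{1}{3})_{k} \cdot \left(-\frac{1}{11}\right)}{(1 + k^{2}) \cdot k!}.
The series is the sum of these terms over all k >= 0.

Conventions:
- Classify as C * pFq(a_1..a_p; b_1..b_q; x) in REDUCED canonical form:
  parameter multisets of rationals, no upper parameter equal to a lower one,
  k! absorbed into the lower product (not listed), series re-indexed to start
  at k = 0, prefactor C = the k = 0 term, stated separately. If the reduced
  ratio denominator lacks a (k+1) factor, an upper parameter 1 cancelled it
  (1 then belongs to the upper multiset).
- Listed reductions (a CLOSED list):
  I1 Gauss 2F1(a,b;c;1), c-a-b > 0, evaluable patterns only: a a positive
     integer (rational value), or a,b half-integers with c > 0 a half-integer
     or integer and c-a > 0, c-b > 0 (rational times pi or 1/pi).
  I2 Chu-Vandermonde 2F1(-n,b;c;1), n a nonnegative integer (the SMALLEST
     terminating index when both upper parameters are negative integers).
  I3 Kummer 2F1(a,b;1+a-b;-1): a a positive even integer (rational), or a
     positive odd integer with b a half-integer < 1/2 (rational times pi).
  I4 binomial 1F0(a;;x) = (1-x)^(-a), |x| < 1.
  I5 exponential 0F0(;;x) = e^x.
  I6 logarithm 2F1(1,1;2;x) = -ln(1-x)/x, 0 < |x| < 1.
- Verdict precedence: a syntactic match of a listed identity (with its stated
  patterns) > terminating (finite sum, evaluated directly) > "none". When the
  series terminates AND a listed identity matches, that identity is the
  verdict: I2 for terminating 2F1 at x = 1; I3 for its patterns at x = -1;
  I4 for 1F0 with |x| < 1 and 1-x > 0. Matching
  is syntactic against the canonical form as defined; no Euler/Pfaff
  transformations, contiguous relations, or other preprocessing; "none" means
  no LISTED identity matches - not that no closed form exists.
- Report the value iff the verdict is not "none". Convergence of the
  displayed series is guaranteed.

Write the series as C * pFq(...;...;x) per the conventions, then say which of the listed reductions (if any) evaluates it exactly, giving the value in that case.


Prefactor -\frac{1}{11}, argument \frac{1}{4}: 1F0 with upper {\frac{1}{3}} over lower {-}. Verdict: binomial (I4) fires (the 1F0 binomial series: exponent -1/3, x = \frac{1}{4}). Its exact value is \left(-\frac{1}{11}\right) \cdot \left(\frac{3}{4}\right)^{-\frac{1}{3}}.

Key step: t_0 being -\frac{1}{11}, k^2 + 1 divides numerator and denominator alike; prefactor -1/11 after cancelling.
Term ratio: r(k) = \frac{1}{4} * (k+\frac{1}{3}) / [(k+1)] - rational; roots negated = parameters, x = \frac{1}{4}, C = -\frac{1}{11}.


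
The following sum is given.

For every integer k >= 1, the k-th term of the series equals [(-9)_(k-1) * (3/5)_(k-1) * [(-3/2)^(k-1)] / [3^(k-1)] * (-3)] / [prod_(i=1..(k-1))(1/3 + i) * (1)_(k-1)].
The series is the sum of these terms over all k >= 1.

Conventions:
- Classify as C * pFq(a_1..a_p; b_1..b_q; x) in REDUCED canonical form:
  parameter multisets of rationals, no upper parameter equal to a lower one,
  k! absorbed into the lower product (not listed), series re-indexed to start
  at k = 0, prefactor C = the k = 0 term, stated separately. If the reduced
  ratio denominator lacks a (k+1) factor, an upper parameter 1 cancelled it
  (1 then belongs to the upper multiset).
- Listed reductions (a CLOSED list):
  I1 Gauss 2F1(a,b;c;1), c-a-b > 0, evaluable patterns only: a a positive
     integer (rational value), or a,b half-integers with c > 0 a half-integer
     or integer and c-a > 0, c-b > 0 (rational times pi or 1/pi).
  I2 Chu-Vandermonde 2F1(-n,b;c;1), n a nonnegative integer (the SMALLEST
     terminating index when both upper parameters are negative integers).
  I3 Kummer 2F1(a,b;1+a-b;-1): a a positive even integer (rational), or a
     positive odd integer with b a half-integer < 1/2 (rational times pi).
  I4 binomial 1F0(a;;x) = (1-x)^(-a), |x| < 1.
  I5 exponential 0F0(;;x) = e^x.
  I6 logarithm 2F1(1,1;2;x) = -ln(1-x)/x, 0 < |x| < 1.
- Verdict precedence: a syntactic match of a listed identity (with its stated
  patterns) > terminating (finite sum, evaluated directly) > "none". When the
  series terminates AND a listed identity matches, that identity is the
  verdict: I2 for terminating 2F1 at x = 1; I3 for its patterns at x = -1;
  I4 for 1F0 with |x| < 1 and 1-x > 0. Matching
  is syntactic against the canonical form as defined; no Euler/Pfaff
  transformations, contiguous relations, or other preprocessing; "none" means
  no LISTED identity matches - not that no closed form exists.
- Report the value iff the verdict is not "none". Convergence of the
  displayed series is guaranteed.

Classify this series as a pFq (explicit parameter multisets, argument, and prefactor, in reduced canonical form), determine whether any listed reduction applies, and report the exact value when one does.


At argument -1/2: a 2F1 with upper {-9, 3/5}, lower {4/3}, scaled by C = -3. Verdict: terminating at k = 9: the factor (-9)_k kills every later term; summing the 10 survivors is exact. Hence: -4319740133310999/133000000000000.

Key observation: t_0 being -3, the lower running product (prefactor -3) is a rising factorial.
Consecutive-term ratio: r(k) = (-1/2) * (k-9) (k+3/5) / [(k+4/3) (k+1)] - poly over poly, x = (-1/2) from leading terms; C = -3 at k = 0.


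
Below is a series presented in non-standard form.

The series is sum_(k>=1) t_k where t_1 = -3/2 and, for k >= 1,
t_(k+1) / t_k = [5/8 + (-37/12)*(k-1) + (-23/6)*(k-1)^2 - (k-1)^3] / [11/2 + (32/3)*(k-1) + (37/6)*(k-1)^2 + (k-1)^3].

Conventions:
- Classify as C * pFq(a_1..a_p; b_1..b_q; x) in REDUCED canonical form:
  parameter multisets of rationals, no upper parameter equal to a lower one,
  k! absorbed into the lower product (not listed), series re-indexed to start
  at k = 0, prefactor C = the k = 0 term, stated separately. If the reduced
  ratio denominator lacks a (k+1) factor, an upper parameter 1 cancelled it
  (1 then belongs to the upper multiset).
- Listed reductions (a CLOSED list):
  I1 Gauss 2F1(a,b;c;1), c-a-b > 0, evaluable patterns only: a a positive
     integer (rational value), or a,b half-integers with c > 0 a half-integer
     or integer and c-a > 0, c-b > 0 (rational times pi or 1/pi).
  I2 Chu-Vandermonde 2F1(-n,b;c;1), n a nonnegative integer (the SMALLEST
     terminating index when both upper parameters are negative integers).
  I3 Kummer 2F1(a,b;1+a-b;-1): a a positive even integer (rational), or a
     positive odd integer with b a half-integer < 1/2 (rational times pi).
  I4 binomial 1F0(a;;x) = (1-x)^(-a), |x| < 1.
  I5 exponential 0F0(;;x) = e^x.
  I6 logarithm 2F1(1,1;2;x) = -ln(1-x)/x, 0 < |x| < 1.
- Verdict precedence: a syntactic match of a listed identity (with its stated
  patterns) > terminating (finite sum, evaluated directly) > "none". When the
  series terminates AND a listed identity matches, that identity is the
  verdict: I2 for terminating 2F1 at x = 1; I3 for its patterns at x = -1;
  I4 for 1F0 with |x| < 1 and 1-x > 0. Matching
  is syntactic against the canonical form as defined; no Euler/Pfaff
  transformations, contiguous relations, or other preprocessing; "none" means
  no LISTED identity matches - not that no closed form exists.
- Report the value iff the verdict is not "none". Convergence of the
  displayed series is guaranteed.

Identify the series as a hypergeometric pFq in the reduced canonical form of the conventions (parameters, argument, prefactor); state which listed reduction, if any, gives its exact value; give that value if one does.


x = -1 here; the reduced form reads 2F1, upper {-1/6, 5/2}, lower {11/3}, C = -3/2. Verdict: none - this 2F1 at x = -1 matches no listed pattern, and upper {-1/6, 5/2} holds no stopper.

Structural cue: with t_0 = -3/2, factor the ratio over Q (C = -3/2, x = -1): negated roots = parameters.
Step ratio: r(k) = (-1) * (k-1/6) (k+5/2) / [(k+11/3) (k+1)] - rational in k, leading ratio (-1); with t_0 = -3/2, classification follows.
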